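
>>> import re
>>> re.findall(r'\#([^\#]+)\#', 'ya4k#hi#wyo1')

Walking the string: at [4:8] match '#hi#', group 1 = 'hi'.
One capturing group, so `findall` returns just the captured substring from the one match — 1 in all.

['hi']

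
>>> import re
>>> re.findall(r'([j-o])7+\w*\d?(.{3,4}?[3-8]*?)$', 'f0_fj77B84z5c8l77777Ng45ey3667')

This matches a character in [j-o] (captured); then one or more of the literal '7', then zero or more of a word character, then optionally a digit; then 3 to 4 of any character (lazy), then zero or more of a character in [3-8] (lazy) (captured); then anchored at the end.
Walking the string: at [4:30] match 'j77B84z5c8l77777Ng45ey3667', groups = ('j', '667').
Multiple groups make `findall` return tuples — one 2-tuple for the one match.

[('j', '667')]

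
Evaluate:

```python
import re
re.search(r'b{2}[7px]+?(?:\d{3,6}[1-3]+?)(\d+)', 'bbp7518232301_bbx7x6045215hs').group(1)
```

'301'

Pattern: exactly 2 of a literal 'b', then one or more of one of [7px] (lazy); then 3 to 6 of a digit, then one or more of a character in [1-3] (lazy) (non-capturing group); then one or more of a digit (captured).
`re.search` scans for the first position where the pattern succeeds.
The match spans [0:13] → 'bbp7518232301'.
Captured: group 1 = '301'.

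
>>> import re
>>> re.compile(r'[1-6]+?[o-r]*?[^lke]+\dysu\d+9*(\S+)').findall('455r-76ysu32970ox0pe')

['ox0pe']

This matches one or more of a character in [1-6] (lazy); then zero or more of a character in [o-r] (lazy), then one or more of any character except [lke], then a digit; then the literal 'ysu', then one or more of a digit, then zero or more of a literal '9'; then one or more of a non-whitespace character (captured).
`findall` collects group 1 from the one match (1 total).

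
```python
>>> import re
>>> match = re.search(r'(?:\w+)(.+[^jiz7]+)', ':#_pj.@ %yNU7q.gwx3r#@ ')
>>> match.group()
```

'_pj.@ %yNU7q.gwx3r#@ '

Pattern: one or more of a word character (non-capturing group); then one or more of any character, then one or more of any character except [jiz7] (captured).
`search` walks the string left to right and returns the first match it finds.
The match spans [2:23] → '_pj.@ %yNU7q.gwx3r#@ '.
Captured: group 1 = '.@ %yNU7q.gwx3r#@ '.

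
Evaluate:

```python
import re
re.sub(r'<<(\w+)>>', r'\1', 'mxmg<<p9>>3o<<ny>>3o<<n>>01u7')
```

'mxmgp93ony3on01u7'

Matches: at [4:10] → '<<p9>>'; at [12:18] → '<<ny>>'; at [20:25] → '<<n>>'.
Each match is replaced using the text its own group 1 captured.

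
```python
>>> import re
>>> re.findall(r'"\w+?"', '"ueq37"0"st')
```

['"ueq37"']

Matches: at [0:7] → '"ueq37"'.
`findall` yields the raw match text (1 of them) because the pattern has no groups.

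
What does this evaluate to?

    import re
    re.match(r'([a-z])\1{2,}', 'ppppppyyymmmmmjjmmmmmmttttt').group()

'pppppp'

A backreference is literal: `\1` must see the identical characters the first group matched.
With `match`, the pattern is implicitly anchored at the beginning.
The match spans [0:6] → 'pppppp'.
Captured: group 1 = 'p'.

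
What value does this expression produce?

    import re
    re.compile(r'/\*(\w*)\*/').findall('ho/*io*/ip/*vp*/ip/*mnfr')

['io', 'vp']

Scanning left to right: at [2:8] match '/*io*/', group 1 = 'io'; at [10:16] match '/*vp*/', group 1 = 'vp'.
One capturing group, so `findall` returns just the captured substring from each match — 2 in all.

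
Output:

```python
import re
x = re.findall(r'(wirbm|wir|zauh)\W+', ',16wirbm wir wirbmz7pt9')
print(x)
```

['wirbm', 'wir']

Matches: at [3:9] match 'wirbm ', group 1 = 'wirbm'; at [9:13] match 'wir ', group 1 = 'wir'.
One capturing group, so `findall` returns just the captured substring from each match — 2 in all.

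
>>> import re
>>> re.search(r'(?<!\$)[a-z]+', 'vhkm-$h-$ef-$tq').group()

The negative lookaround is zero-width — it rules out positions where the adjacent text would match, without consuming anything.
`search` walks the string left to right and returns the first match it finds.
The match spans [0:4] → 'vhkm'.

'vhkm'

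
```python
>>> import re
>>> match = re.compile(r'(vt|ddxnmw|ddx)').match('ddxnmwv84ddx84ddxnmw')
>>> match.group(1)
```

The match spans [0:6] → 'ddxnmw'.
Captured: group 1 = 'ddxnmw'.

'ddxnmw'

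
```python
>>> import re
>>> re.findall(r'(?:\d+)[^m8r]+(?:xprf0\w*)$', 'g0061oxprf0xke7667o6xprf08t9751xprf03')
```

The pattern matches one or more of a digit (non-capturing group); then one or more of any character except [m8r]; then the literal 'xp', then the literal 'rf0', then zero or more of a word character (non-capturing group); then anchored at the end.
Scanning left to right: at [1:37] → '0061oxprf0xke7667o6xprf08t9751xprf03'.
With no groups in the pattern, `findall` gives back each whole match — 1 here.

['0061oxprf0xke7667o6xprf08t9751xprf03']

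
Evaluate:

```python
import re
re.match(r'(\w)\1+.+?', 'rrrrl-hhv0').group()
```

`re.match` only tries the pattern at the start of the string.
The match spans [0:5] → 'rrrrl'.

'rrrrl'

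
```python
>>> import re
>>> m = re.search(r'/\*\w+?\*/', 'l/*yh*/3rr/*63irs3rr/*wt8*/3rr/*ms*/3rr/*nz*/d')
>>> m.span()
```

`re.search` scans for the first position where the pattern succeeds.
The match spans [1:7] → '/*yh*/'.

(1, 7)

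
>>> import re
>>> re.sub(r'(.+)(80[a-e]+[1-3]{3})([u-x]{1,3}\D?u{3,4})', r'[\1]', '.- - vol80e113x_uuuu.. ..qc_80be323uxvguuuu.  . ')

Pattern: one or more of any character (captured); then the literal '80', then one or more of a character in [a-e], then exactly 3 of a character in [1-3] (captured); then 1 to 3 of a character in [u-x], then optionally a non-digit, then 3 to 4 of a literal 'u' (captured).
The replacement refers to a captured group, so each match is rewritten using its own captured text.

'[.- - vol80e113x_uuuu.. ..qc_].  . '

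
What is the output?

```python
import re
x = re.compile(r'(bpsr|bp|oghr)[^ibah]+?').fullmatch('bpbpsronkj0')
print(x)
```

None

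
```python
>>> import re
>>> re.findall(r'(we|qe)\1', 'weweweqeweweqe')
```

['we', 'we']

After group 1 captures some text, `\1` only succeeds where that same text appears again.
Scanning left to right: at [0:4] match 'wewe', group 1 = 'we'; at [8:12] match 'wewe', group 1 = 'we'.
With a single group, `findall` returns only what that group captured — 2 items.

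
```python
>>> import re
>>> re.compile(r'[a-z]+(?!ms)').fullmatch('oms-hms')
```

None

The negative lookahead/lookbehind blocks any match where the forbidden context is present.
For `fullmatch`, every character of the input must be accounted for by the pattern.
Here the pattern can't cover the whole string, so the call returns None.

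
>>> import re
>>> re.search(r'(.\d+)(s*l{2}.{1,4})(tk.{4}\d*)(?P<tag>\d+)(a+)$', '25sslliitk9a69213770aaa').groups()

('25', 'ssllii', 'tk9a6921377', '0', 'aaa')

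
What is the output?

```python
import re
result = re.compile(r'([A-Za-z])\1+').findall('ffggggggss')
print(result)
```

['f', 'g', 's']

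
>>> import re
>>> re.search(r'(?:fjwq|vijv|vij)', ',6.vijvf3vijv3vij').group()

`|` is ordered: at each position the engine commits to the first alternative that works.
`re.search` scans for the first position where the pattern succeeds.
The match spans [3:7] → 'vijv'.

'vijv'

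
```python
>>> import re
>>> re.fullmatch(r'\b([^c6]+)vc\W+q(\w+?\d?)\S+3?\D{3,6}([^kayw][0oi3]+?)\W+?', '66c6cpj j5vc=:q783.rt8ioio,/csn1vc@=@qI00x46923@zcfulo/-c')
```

None

This matches a word boundary (`\b`, zero-width); then one or more of any character except [c6] (captured); then the literal 'vc', then one or more of a non-word character, then a literal 'q'; then one or more of a word character (lazy), then optionally a digit (captured); then one or more of a non-whitespace character, then optionally a literal '3', then 3 to 6 of a non-digit; then any character except [kayw], then one or more of one of [0oi3] (lazy) (captured); then one or more of a non-word character (lazy).
`re.fullmatch` requires the pattern to consume the entire string.
Here the pattern can't cover the whole string, so the call returns None.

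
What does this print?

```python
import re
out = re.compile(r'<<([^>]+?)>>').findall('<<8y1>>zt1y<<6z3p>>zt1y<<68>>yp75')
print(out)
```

With a single group, `findall` returns only what that group captured — 3 items.

['8y1', '6z3p', '68']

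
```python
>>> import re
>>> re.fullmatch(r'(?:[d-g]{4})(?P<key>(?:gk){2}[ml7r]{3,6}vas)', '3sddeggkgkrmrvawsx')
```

Pattern: exactly 4 of a character in [d-g] (non-capturing group); then the literal 'gk' repeated 2 times, then 3 to 6 of one of [ml7r], then the literal 'vas' (captured as 'key').
`re.fullmatch` is like wrapping the pattern in `^…$` (in single-line mode).
Here the pattern can't cover the whole string, so the call returns None.

None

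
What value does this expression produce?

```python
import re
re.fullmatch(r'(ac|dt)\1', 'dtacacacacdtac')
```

`\1` is not a pattern — it's the concrete string captured by group 1, re-applied verbatim.
`re.fullmatch` is like wrapping the pattern in `^…$` (in single-line mode).
Here the string isn't matched end-to-end, so the call returns None.

None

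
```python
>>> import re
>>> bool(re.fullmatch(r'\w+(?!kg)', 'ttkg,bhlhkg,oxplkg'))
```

Because the assertion is negative and zero-width, positions next to the forbidden text are skipped.
`re.fullmatch` is like wrapping the pattern in `^…$` (in single-line mode).
Here the pattern can't cover the whole string, so the call returns None, and `bool(None)` is False.

False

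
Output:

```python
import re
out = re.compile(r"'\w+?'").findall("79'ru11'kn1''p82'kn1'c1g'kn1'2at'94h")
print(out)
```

["'ru11'", "'p82'", "'c1g'", "'2at'"]

With no groups in the pattern, `findall` gives back each whole match — 4 here.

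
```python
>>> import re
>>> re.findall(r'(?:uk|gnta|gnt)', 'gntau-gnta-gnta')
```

['gnta', 'gnta', 'gnta']

`|` is ordered: at each position the engine commits to the first alternative that works.
Matches: at [0:4] → 'gnta'; at [6:10] → 'gnta'; at [11:15] → 'gnta'.
Since nothing is captured, `findall` lists the 3 matched substrings directly.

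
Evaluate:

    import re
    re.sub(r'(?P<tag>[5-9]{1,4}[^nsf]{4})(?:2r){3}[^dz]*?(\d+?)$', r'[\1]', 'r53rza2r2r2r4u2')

'r[53rza]'

The replacement refers to a captured group, so each match is rewritten using its own captured text.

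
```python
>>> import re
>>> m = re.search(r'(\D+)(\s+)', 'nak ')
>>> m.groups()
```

The match spans [0:4] → 'nak '.
Captured: group 1 = 'nak', group 2 = ' '.

('nak', ' ')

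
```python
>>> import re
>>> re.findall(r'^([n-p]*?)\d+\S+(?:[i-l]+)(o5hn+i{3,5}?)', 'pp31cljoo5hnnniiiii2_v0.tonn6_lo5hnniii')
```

[('pp', 'o5hnniii')]

This matches anchored at the start of the string; then zero or more of a character in [n-p] (lazy) (captured); then one or more of a digit; then one or more of a non-whitespace character; then one or more of a character in [i-l] (non-capturing group); then the literal 'o5h', then one or more of a literal 'n', then 3 to 5 of the literal 'i' (lazy) (captured).
With 2 capturing groups, `findall` returns a 2-tuple per match.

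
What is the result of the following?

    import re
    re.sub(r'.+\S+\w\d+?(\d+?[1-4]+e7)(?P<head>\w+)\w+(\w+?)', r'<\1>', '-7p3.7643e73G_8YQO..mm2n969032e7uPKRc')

'<32e7>'

This matches one or more of any character; then one or more of a non-whitespace character, then a word character, then one or more of a digit (lazy); then one or more of a digit (lazy), then one or more of a character in [1-4], then the literal 'e7' (captured); then one or more of a word character (captured as 'head'); then one or more of a word character; then one or more of a word character (lazy) (captured).
Each match is replaced using the text its own group 1 captured.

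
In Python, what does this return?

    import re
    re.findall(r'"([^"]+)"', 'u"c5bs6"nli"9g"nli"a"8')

`findall` collects group 1 from each match (3 total).

['c5bs6', '9g', 'a']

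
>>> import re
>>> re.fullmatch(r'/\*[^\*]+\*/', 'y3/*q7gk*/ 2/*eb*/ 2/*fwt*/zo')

None

`re.fullmatch` requires the pattern to consume the entire string.
Here the string isn't matched end-to-end, so the call returns None.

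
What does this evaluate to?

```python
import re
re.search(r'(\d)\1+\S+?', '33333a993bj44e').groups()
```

('3',)

`\1` has to match the exact text group 1 already captured.
Unlike `match`, `search` isn't anchored — it looks for the pattern anywhere in the string.
The match spans [0:6] → '33333a'.
Captured: group 1 = '3'.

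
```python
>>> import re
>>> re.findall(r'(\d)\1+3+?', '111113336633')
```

`\1` has to match the exact text group 1 already captured.
Matches: at [0:6] match '111113', group 1 = '1'; at [8:11] match '663', group 1 = '6'.
`findall` collects group 1 from each match (2 total).

['1', '6']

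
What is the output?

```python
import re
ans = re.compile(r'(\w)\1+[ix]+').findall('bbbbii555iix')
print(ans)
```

After group 1 captures some text, `\1` only succeeds where that same text appears again.
`findall` collects group 1 from each match (2 total).

['b', '5']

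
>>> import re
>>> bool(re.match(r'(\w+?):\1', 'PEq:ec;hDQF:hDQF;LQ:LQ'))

`re.match` only tries the pattern at the start of the string.
Here the string doesn't start with a match, so the call returns None, and `bool(None)` is False.

False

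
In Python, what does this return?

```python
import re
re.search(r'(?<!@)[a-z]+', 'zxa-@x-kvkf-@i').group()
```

`(?!…)`/`(?<!…)` only lets a position through if the neighbouring text does NOT match; no characters are consumed.
`re.search` scans for the first position where the pattern succeeds.
The match spans [0:3] → 'zxa'.

'zxa'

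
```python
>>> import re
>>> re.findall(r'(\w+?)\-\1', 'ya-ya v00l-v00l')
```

['ya', 'v00l']

After group 1 captures some text, `\1` only succeeds where that same text appears again.
With a single group, `findall` returns only what that group captured — 2 items.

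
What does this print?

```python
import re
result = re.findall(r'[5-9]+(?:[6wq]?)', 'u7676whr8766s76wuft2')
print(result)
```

['7676w', '8766', '76w']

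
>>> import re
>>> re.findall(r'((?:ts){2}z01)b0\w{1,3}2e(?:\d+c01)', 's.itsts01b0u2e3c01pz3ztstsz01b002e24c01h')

['tstsz01']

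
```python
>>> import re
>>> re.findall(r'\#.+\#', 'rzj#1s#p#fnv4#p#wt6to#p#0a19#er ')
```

['#1s#p#fnv4#p#wt6to#p#0a19#']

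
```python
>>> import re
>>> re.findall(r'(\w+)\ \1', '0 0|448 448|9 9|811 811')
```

['0', '448', '9', '811']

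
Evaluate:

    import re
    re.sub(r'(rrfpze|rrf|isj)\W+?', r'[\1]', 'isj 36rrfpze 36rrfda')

'[isj]36[rrfpze]36rrfda'

`\1` in the replacement pulls in group 1's text for each match.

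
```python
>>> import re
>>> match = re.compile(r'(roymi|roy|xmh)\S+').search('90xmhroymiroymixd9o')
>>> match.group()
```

`re.search` scans for the first position where the pattern succeeds.
The match spans [2:19] → 'xmhroymiroymixd9o'.
Captured: group 1 = 'xmh'.

'xmhroymiroymixd9o'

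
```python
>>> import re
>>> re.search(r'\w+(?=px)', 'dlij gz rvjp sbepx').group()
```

'sbe'

Because the assertion is zero-width, the text it checks is not consumed and won't appear in the result.
`re.search` scans for the first position where the pattern succeeds.
The match spans [13:16] → 'sbe'.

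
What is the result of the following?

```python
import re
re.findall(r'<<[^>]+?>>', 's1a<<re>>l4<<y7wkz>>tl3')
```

['<<re>>', '<<y7wkz>>']

Walking the string: at [3:9] → '<<re>>'; at [11:20] → '<<y7wkz>>'.
`findall` yields the raw match text (2 of them) because the pattern has no groups.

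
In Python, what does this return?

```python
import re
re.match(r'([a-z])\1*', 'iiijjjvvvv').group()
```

After group 1 captures some text, `\1` only succeeds where that same text appears again.
`re.match` won't scan ahead — the pattern has to work from the very first character.
The match spans [0:3] → 'iii'.
Captured: group 1 = 'i'.

'iii'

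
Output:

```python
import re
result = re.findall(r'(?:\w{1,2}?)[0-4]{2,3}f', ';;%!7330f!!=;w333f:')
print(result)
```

This matches 1 to 2 of a word character (lazy) (non-capturing group); then 2 to 3 of a character in [0-4], then the literal 'f'.
With no groups in the pattern, `findall` gives back each whole match — 2 here.

['7330f', 'w333f']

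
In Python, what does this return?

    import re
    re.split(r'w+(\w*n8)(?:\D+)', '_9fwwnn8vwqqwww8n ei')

['_9f', 'nn8', '8n ei']

The pattern matches one or more of a literal 'w'; then zero or more of a word character, then the literal 'n8' (captured); then one or more of a non-digit (non-capturing group).
Matches to split on: at [3:15] → 'wwnn8vwqqwww'.
Because the pattern has a capturing group, `split` also inserts each captured text between the pieces.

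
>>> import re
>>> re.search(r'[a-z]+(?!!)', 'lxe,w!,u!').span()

A negative assertion filters positions out without eating any characters.
The match spans [0:3] → 'lxe'.

(0, 3)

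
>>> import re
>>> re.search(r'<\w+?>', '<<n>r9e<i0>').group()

'<n>'

The match spans [1:4] → '<n>'.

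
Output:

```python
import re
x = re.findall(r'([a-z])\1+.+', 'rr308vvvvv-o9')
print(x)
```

`\1` has to match the exact text group 1 already captured.
Walking the string: at [0:13] match 'rr308vvvvv-o9', group 1 = 'r'.
Because there's exactly one group, `findall` drops the full match and keeps group 1 from the one hit.

['r']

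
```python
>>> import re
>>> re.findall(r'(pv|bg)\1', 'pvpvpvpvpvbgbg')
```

`\1` is not a pattern — it's the concrete string captured by group 1, re-applied verbatim.
One capturing group, so `findall` returns just the captured substring from each match — 3 in all.

['pv', 'pv', 'bg']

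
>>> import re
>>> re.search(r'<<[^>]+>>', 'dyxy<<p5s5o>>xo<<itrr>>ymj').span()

Unlike `match`, `search` isn't anchored — it looks for the pattern anywhere in the string.
The match spans [4:13] → '<<p5s5o>>'.

(4, 13)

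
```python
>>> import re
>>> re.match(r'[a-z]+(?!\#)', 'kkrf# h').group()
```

The negative lookahead/lookbehind blocks any match where the forbidden context is present.
With `match`, the pattern is implicitly anchored at the beginning.
The match spans [0:3] → 'kkr'.

'kkr'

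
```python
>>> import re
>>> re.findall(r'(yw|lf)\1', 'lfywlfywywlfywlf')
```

['yw']

`\1` is not a pattern — it's the concrete string captured by group 1, re-applied verbatim.
Scanning left to right: at [6:10] match 'ywyw', group 1 = 'yw'.
One capturing group, so `findall` returns just the captured substring from the one match — 1 in all.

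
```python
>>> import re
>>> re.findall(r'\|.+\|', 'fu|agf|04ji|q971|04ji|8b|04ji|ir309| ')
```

With no groups in the pattern, `findall` gives back each whole match — 1 here.

['|agf|04ji|q971|04ji|8b|04ji|ir309|']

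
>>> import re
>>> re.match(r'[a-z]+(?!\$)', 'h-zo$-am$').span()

`(?!…)`/`(?<!…)` only lets a position through if the neighbouring text does NOT match; no characters are consumed.
`re.match` only tries the pattern at the start of the string.
The match spans [0:1] → 'h'.

(0, 1)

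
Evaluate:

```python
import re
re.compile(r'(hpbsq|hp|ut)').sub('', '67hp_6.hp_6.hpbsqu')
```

'67_6._6.u'

Alternation tries branches left to right and keeps the first one that lets the overall match succeed at that position.
Matches: at [2:4] → 'hp'; at [7:9] → 'hp'; at [12:17] → 'hpbsq'.
Every occurrence is swapped for ''.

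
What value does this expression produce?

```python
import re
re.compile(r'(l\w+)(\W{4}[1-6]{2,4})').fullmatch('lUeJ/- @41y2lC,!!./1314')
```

The pattern matches a literal 'l', then one or more of a word character (captured); then exactly 4 of a non-word character, then 2 to 4 of a character in [1-6] (captured).
For `fullmatch`, every character of the input must be accounted for by the pattern.
Here there's no way to consume every character, so the call returns None.

None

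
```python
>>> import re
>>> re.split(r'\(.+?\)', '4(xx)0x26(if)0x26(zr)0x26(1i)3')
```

['4', '0x26', '0x26', '0x26', '3']

Because the quantifier is non-greedy, it stops expanding at the earliest point where the rest of the pattern can succeed.
Matches to split on: at [1:5] → '(xx)'; at [9:13] → '(if)'; at [17:21] → '(zr)'; at [25:29] → '(1i)'.
Each match becomes a cut point; 5 segments remain.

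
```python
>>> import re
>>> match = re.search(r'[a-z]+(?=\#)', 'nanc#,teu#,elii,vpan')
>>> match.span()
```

Lookahead/lookbehind check context without consuming it, so the matched span excludes the asserted characters.
The match spans [0:4] → 'nanc'.

(0, 4)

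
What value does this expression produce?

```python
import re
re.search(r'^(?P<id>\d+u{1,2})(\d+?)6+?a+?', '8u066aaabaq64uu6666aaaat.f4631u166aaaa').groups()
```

('8u', '0')

The match spans [0:6] → '8u066a'.
Captured: group 1 = '8u', group 2 = '0'.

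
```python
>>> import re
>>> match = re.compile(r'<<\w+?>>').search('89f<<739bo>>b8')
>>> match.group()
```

`search` walks the string left to right and returns the first match it finds.
The match spans [3:12] → '<<739bo>>'.

'<<739bo>>'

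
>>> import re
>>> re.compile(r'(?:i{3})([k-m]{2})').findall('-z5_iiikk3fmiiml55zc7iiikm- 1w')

The pattern matches exactly 3 of a literal 'i' (non-capturing group); then exactly 2 of a character in [k-m] (captured).
Scanning left to right: at [4:9] match 'iiikk', group 1 = 'kk'; at [21:26] match 'iiikm', group 1 = 'km'.
Because there's exactly one group, `findall` drops the full match and keeps group 1 from each hit.

['kk', 'km']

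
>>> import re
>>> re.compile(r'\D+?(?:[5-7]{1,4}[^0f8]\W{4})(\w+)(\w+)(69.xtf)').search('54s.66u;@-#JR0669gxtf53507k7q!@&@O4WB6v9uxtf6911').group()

's.66u;@-#JR0669gxtf'

The pattern matches one or more of a non-digit (lazy); then 1 to 4 of a character in [5-7], then any character except [0f8], then exactly 4 of a non-word character (non-capturing group); then one or more of a word character (captured); then one or more of a word character (captured); then the literal '69', then any character, then the literal 'xtf' (captured).
`search` walks the string left to right and returns the first match it finds.
The match spans [2:21] → 's.66u;@-#JR0669gxtf'.
Captured: group 1 = 'JR0', group 2 = '6', group 3 = '69gxtf'.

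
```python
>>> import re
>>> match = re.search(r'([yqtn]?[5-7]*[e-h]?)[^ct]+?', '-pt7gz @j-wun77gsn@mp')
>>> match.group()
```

The pattern matches optionally one of [yqtn], then zero or more of a character in [5-7], then optionally a character in [e-h] (captured); then one or more of any character except [ct] (lazy).
Unlike `match`, `search` isn't anchored — it looks for the pattern anywhere in the string.
The match spans [0:1] → '-'.
Captured: group 1 = ''.

'-'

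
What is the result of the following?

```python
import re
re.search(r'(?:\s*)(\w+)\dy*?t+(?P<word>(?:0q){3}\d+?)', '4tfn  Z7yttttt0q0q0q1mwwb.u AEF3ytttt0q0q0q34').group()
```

'  Z7yttttt0q0q0q1'

This matches zero or more of whitespace (non-capturing group); then one or more of a word character (captured); then a digit, then zero or more of a literal 'y' (lazy), then one or more of the literal 't'; then the literal '0q' repeated 3 times, then one or more of a digit (lazy) (captured as 'word').
`search` walks the string left to right and returns the first match it finds.
The match spans [4:21] → '  Z7yttttt0q0q0q1'.
Captured: group 1 = 'Z', group 2 = '0q0q0q1'.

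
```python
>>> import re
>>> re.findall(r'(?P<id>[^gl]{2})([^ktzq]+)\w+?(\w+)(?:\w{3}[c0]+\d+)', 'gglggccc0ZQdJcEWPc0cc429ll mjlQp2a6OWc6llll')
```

Multiple groups make `findall` return tuples — one 3-tuple for the one match.

[('cc', 'c0ZQdJcEWPc0cc429ll mjlQp', 'a')]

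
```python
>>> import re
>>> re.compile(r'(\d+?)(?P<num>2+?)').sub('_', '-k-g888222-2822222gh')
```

'-k-g__-___gh'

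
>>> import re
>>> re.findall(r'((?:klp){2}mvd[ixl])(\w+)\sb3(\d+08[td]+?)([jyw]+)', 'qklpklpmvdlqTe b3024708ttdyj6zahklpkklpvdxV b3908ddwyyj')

The pattern matches the literal 'klp' repeated 2 times, then the literal 'mvd', then one of [ixl] (captured); then one or more of a word character (captured); then whitespace, then the literal 'b3'; then one or more of a digit, then the literal '08', then one or more of one of [td] (lazy) (captured); then one or more of one of [jyw] (captured).
Multiple groups make `findall` return tuples — one 4-tuple for the one match.

[('klpklpmvdl', 'qTe', '024708ttd', 'yj')]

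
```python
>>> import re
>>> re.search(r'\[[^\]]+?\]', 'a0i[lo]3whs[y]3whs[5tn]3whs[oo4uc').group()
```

'[lo]'

The match spans [3:7] → '[lo]'.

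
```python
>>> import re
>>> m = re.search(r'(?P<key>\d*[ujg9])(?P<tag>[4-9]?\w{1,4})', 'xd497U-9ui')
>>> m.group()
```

This matches zero or more of a digit, then one of [ujg9] (captured as 'key'); then optionally a character in [4-9], then 1 to 4 of a word character (captured as 'tag').
`search` walks the string left to right and returns the first match it finds.
The match spans [2:6] → '497U'.
Captured: group 1 = '49', group 2 = '7U'.

'497U'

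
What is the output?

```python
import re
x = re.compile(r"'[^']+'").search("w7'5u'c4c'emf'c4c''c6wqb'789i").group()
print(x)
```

`search` walks the string left to right and returns the first match it finds.
The match spans [2:6] → "'5u'".

'5u'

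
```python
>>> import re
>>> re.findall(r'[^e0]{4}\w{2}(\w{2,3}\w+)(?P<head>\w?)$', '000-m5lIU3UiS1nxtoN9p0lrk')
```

Pattern: exactly 4 of any character except [e0], then exactly 2 of a word character; then 2 to 3 of a word character, then one or more of a word character (captured); then optionally a word character (captured as 'head'); then anchored at the end.
Scanning left to right: at [3:25] match '-m5lIU3UiS1nxtoN9p0lrk', groups = ('3UiS1nxtoN9p0lrk', '').
With 2 capturing groups, `findall` returns a 2-tuple per match.

[('3UiS1nxtoN9p0lrk', '')]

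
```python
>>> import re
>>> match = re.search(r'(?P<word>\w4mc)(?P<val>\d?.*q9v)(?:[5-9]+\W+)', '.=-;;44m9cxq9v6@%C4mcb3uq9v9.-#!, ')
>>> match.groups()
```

('C4mc', 'b3uq9v')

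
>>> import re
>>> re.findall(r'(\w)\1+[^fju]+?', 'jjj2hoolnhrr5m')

['j', 'o', 'r']

`\1` is not a pattern — it's the concrete string captured by group 1, re-applied verbatim.
One capturing group, so `findall` returns just the captured substring from each match — 3 in all.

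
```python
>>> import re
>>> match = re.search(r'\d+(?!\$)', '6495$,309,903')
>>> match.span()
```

(0, 3)

A negative assertion filters positions out without eating any characters.
`re.search` tries every starting position until one works.
The match spans [0:3] → '649'.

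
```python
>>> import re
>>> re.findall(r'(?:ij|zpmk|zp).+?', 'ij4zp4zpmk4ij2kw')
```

['ij4', 'zp4', 'zpmk4', 'ij2']

The regex engine tests alternatives in the order written; an earlier branch that matches wins even if a later one would match more.
Matches: at [0:3] → 'ij4'; at [3:6] → 'zp4'; at [6:11] → 'zpmk4'; at [11:14] → 'ij2'.
`findall` yields the raw match text (4 of them) because the pattern has no groups.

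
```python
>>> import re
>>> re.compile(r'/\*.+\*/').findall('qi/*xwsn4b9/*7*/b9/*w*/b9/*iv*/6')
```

['/*xwsn4b9/*7*/b9/*w*/b9/*iv*/']

Scanning left to right: at [2:31] → '/*xwsn4b9/*7*/b9/*w*/b9/*iv*/'.
With no groups in the pattern, `findall` gives back each whole match — 1 here.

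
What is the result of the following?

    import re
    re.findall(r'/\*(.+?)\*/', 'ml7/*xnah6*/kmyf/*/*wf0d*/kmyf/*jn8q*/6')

['xnah6', '/*wf0d', 'jn8q']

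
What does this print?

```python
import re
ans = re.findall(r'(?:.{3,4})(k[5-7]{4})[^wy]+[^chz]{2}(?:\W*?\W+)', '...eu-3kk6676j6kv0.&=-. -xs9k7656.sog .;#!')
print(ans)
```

['k6676']

Pattern: 3 to 4 of any character (non-capturing group); then the literal 'k', then exactly 4 of a character in [5-7] (captured); then one or more of any character except [wy]; then exactly 2 of any character except [chz]; then zero or more of a non-word character (lazy), then one or more of a non-word character (non-capturing group).
Scanning left to right: at [4:42] match 'u-3kk6676j6kv0.&=-. -xs9k7656.sog .;#!', group 1 = 'k6676'.
With a single group, `findall` returns only what that group captured — 1 item.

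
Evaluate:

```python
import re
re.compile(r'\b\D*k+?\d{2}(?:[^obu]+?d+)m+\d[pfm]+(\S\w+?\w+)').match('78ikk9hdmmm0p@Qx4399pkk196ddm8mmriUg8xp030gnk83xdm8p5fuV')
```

This matches a word boundary (`\b`, zero-width); then zero or more of a non-digit, then one or more of a literal 'k' (lazy), then exactly 2 of a digit; then one or more of any character except [obu] (lazy), then one or more of the literal 'd' (non-capturing group); then one or more of a literal 'm', then a digit; then one or more of one of [pfm]; then a non-whitespace character, then one or more of a word character (lazy), then one or more of a word character (captured).
`re.match` won't scan ahead — the pattern has to work from the very first character.
Here position 0 doesn't satisfy it, so the call returns None.

None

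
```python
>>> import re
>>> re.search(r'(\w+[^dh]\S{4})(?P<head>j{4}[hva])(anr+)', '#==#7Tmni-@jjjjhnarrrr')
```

None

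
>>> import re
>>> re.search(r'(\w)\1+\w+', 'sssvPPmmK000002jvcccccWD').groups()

The match spans [0:24] → 'sssvPPmmK000002jvcccccWD'.
Captured: group 1 = 's'.

('s',)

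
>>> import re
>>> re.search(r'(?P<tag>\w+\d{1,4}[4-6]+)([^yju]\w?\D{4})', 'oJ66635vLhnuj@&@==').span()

(0, 13)

Pattern: one or more of a word character, then 1 to 4 of a digit, then one or more of a character in [4-6] (captured as 'tag'); then any character except [yju], then optionally a word character, then exactly 4 of a non-digit (captured).
The match spans [0:13] → 'oJ66635vLhnuj'.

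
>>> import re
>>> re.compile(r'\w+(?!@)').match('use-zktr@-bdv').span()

With `match`, the pattern is implicitly anchored at the beginning.
The match spans [0:3] → 'use'.

(0, 3)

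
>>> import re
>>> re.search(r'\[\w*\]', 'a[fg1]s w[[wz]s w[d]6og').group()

`re.search` tries every starting position until one works.
The match spans [1:6] → '[fg1]'.

'[fg1]'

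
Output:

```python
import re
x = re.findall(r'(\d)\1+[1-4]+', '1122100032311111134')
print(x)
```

After group 1 captures some text, `\1` only succeeds where that same text appears again.
`findall` collects group 1 from each match (2 total).

['1', '0']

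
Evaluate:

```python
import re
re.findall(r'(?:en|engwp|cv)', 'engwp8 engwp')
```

Branches in `(...|...)` are attempted left-to-right; the first branch that allows the whole pattern to succeed is taken.
`findall` yields the raw match text (2 of them) because the pattern has no groups.

['en', 'en']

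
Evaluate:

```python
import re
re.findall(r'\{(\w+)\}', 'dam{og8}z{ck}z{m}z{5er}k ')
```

['og8', 'ck', 'm', '5er']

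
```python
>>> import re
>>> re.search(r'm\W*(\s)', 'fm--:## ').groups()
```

(' ',)

The match spans [1:8] → 'm--:## '.
Captured: group 1 = ' '.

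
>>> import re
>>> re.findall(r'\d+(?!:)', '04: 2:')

The negative lookaround is zero-width — it rules out positions where the adjacent text would match, without consuming anything.
Since nothing is captured, `findall` lists the 1 matched substring directly.

['0']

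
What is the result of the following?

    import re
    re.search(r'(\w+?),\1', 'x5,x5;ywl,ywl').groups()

The match spans [0:5] → 'x5,x5'.
Captured: group 1 = 'x5'.

('x5',)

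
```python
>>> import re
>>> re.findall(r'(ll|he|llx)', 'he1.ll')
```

['he', 'll']

Walking the string: at [0:2] match 'he', group 1 = 'he'; at [4:6] match 'll', group 1 = 'll'.
Because there's exactly one group, `findall` drops the full match and keeps group 1 from each hit.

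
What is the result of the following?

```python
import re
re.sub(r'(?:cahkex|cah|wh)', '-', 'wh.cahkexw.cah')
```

'-.-w.-'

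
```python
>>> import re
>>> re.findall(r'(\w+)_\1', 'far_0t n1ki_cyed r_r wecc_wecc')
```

`\1` is not a pattern — it's the concrete string captured by group 1, re-applied verbatim.
Walking the string: at [17:20] match 'r_r', group 1 = 'r'; at [21:30] match 'wecc_wecc', group 1 = 'wecc'.
`findall` collects group 1 from each match (2 total).

['r', 'wecc']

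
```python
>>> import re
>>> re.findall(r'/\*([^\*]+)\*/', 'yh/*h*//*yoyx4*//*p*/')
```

['h', 'yoyx4', 'p']

Walking the string: at [2:7] match '/*h*/', group 1 = 'h'; at [7:16] match '/*yoyx4*/', group 1 = 'yoyx4'; at [16:21] match '/*p*/', group 1 = 'p'.
One capturing group, so `findall` returns just the captured substring from each match — 3 in all.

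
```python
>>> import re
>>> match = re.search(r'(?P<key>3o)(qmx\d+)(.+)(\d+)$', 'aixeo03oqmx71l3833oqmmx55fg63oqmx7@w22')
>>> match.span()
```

(6, 38)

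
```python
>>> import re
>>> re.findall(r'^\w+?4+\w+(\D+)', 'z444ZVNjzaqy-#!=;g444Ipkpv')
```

Pattern: anchored at the start of the string; then one or more of a word character (lazy), then one or more of the literal '4'; then one or more of a word character; then one or more of a non-digit (captured).
Walking the string: at [0:18] match 'z444ZVNjzaqy-#!=;g', group 1 = '-#!=;g'.
One capturing group, so `findall` returns just the captured substring from the one match — 1 in all.

['-#!=;g']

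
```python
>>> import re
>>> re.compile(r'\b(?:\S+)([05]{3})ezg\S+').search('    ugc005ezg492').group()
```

This matches a word boundary (`\b`, zero-width); then one or more of a non-whitespace character (non-capturing group); then exactly 3 of one of [05] (captured); then the literal 'ezg', then one or more of a non-whitespace character.
`re.search` scans for the first position where the pattern succeeds.
The match spans [4:16] → 'ugc005ezg492'.
Captured: group 1 = '005'.

'ugc005ezg492'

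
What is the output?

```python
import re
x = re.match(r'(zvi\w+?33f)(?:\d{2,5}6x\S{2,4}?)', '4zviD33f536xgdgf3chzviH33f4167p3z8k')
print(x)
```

With `match`, the pattern is implicitly anchored at the beginning.
Here position 0 doesn't satisfy it, so the call returns None.

None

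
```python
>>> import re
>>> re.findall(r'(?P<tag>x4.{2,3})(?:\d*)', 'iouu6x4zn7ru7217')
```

['x4zn7']

Pattern: the literal 'x4', then 2 to 3 of any character (captured as 'tag'); then zero or more of a digit (non-capturing group).
Scanning left to right: at [5:10] match 'x4zn7', group 1 = 'x4zn7'.
Because there's exactly one group, `findall` drops the full match and keeps group 1 from the one hit.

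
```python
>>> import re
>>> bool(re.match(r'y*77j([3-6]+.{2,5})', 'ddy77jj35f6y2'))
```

False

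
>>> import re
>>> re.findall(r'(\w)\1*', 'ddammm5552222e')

`\1` has to match the exact text group 1 already captured.
Matches: at [0:2] match 'dd', group 1 = 'd'; at [2:3] match 'a', group 1 = 'a'; at [3:6] match 'mmm', group 1 = 'm'; at [6:9] match '555', group 1 = '5'; at [9:13] match '2222', group 1 = '2'; ….
With a single group, `findall` returns only what that group captured — 6 items.

['d', 'a', 'm', '5', '2', 'e']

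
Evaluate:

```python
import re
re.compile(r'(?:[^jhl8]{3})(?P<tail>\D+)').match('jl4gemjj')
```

The pattern matches exactly 3 of any character except [jhl8] (non-capturing group); then one or more of a non-digit (captured as 'tail').
`re.match` only tries the pattern at the start of the string.
Here the string doesn't start with a match, so the call returns None.

None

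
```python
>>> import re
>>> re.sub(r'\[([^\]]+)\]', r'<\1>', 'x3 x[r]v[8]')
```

Matches: at [4:7] → '[r]'; at [8:11] → '[8]'.
`\1` in the replacement pulls in group 1's text for each match.

'x3 x<r>v<8>'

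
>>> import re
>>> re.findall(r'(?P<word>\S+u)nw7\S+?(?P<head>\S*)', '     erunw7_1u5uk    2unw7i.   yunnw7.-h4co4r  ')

Pattern: one or more of a non-whitespace character, then the literal 'u' (captured as 'word'); then the literal 'nw7', then one or more of a non-whitespace character (lazy); then zero or more of a non-whitespace character (captured as 'head').
Lazy quantifiers expand one character at a time until the remainder of the pattern can match.
Matches: at [5:17] match 'erunw7_1u5uk', groups = ('eru', '1u5uk'); at [21:28] match '2unw7i.', groups = ('2u', '.').
2 groups means each result is a tuple of 2 captured strings — 2 here.

[('eru', '1u5uk'), ('2u', '.')]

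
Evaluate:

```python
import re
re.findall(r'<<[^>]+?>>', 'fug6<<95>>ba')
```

Scanning left to right: at [4:10] → '<<95>>'.
With no groups in the pattern, `findall` gives back each whole match — 1 here.

['<<95>>']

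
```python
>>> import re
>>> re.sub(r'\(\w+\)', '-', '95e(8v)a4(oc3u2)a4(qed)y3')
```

Matches: at [3:7] → '(8v)'; at [9:16] → '(oc3u2)'; at [18:23] → '(qed)'.
Every occurrence is swapped for '-'.

'95e-a4-a4-y3'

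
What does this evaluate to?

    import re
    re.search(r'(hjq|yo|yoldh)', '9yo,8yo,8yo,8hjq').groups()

('yo',)

`re.search` tries every starting position until one works.
The match spans [1:3] → 'yo'.
Captured: group 1 = 'yo'.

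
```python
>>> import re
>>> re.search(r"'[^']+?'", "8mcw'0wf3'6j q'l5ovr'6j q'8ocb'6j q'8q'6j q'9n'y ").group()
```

"'0wf3'"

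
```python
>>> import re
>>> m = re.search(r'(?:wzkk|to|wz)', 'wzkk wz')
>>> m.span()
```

`|` is ordered: at each position the engine commits to the first alternative that works.
The match spans [0:4] → 'wzkk'.

(0, 4)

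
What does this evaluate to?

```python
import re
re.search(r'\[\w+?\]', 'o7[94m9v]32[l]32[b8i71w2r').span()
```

(2, 9)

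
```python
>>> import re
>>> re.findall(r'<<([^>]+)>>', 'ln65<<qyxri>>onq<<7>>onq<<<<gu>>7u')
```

['qyxri', '7', '<<gu']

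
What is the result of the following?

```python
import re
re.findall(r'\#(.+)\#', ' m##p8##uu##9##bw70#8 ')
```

['#p8##uu##9##bw70']

Walking the string: at [2:20] match '##p8##uu##9##bw70#', group 1 = '#p8##uu##9##bw70'.
Because there's exactly one group, `findall` drops the full match and keeps group 1 from the one hit.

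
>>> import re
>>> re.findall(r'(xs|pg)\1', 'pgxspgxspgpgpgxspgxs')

`\1` is not a pattern — it's the concrete string captured by group 1, re-applied verbatim.
Walking the string: at [8:12] match 'pgpg', group 1 = 'pg'.
`findall` collects group 1 from the one match (1 total).

['pg']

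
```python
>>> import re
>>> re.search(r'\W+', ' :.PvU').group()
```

The match spans [0:3] → ' :.'.

' :.'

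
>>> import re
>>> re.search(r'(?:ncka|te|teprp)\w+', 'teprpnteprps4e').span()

`re.search` scans for the first position where the pattern succeeds.
The match spans [0:14] → 'teprpnteprps4e'.

(0, 14)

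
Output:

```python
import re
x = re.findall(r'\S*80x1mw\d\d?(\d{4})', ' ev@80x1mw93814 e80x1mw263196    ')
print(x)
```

The pattern matches zero or more of a non-whitespace character; then the literal '80', then the literal 'x'; then the literal '1mw', then a digit, then optionally a digit; then exactly 4 of a digit (captured).
Walking the string: at [1:15] match 'ev@80x1mw93814', group 1 = '3814'; at [16:29] match 'e80x1mw263196', group 1 = '3196'.
Because there's exactly one group, `findall` drops the full match and keeps group 1 from each hit.

['3814', '3196']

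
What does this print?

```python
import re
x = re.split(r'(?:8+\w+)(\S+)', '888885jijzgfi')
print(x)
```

['', 'i', '']

Pattern: one or more of the literal '8', then one or more of a word character (non-capturing group); then one or more of a non-whitespace character (captured).
`re.split` interleaves the captured-group text with the surrounding fragments.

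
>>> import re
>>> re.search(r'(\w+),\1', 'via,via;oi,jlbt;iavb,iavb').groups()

A backreference is literal: `\1` must see the identical characters the first group matched.
`re.search` tries every starting position until one works.
The match spans [0:7] → 'via,via'.
Captured: group 1 = 'via'.

('via',)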